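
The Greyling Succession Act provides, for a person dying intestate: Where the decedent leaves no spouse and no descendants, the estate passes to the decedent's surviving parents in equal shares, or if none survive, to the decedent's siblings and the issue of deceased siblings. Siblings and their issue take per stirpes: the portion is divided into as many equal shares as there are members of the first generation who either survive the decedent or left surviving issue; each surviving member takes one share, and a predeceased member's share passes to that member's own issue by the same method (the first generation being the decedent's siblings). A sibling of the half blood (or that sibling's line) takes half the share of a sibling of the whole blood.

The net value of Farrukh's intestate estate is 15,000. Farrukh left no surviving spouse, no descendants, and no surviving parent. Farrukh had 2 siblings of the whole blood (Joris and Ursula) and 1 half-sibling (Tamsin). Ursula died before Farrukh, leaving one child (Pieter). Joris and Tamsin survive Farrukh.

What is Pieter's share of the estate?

Pieter receives 6,000.

The entire 15,000 passes to the siblings and their issue.
Counting each half-blood sibling's line as half a unit, there are 5/2 units in 15,000, so one unit is 6,000. Whole-blood lines (Joris and Ursula) take 6,000 each; half-blood lines (Tamsin) take 3,000 each.
Ursula's share (6,000) passes entirely to Pieter.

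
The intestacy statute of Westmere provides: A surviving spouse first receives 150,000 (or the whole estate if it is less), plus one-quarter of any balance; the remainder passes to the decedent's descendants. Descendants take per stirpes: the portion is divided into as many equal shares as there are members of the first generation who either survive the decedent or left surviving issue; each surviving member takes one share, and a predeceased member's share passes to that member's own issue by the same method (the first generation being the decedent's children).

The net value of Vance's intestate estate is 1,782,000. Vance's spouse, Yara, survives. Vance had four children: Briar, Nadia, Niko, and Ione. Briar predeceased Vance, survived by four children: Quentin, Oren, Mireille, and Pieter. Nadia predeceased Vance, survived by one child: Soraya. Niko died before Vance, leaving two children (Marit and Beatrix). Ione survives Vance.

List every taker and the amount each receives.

Yara: 558,000; Quentin: 76,500; Oren: 76,500; Mireille: 76,500; Pieter: 76,500; Soraya: 306,000; Marit: 153,000; Beatrix: 153,000; Ione: 306,000

Yara first takes 150,000, leaving a balance of 1,632,000. Yara then takes one-quarter of the balance (408,000), for a total of 558,000. The remaining 1,224,000 passes to the descendants.
The descendants' portion (1,224,000) is divided into 4 shares of 306,000: Ione takes 306,000; Briar's 306,000 share passes to Briar's issue; Nadia's 306,000 share passes to Nadia's issue; Niko's 306,000 share passes to Niko's issue.
Briar's share (306,000) is divided into 4 shares of 76,500: Quentin, Oren, Mireille, and Pieter each take 76,500.
Nadia's share (306,000) passes entirely to Soraya.
Niko's share (306,000) is divided into 2 shares of 153,000: Marit and Beatrix each take 153,000.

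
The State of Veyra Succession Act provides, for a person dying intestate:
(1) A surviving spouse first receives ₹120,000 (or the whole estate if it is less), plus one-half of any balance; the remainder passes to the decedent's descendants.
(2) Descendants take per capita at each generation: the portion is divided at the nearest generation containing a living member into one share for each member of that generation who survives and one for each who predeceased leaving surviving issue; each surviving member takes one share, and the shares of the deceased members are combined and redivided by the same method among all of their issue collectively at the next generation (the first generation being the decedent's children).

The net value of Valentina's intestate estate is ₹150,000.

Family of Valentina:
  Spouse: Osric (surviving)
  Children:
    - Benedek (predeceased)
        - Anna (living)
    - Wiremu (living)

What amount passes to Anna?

Osric first takes ₹120,000, leaving a balance of ₹30,000. Osric then takes one-half of the balance (₹15,000), for a total of ₹135,000. The remaining ₹15,000 passes to the descendants.
The descendants' portion (₹15,000) is divided at the children's generation into 2 shares of ₹7,500. Wiremu takes ₹7,500. The remaining share for the deceased Benedek (₹7,500) is carried to the next generation.
That pool (₹7,500) passes entirely to Anna, the sole taker at the grandchildren's generation.

Anna receives ₹7,500.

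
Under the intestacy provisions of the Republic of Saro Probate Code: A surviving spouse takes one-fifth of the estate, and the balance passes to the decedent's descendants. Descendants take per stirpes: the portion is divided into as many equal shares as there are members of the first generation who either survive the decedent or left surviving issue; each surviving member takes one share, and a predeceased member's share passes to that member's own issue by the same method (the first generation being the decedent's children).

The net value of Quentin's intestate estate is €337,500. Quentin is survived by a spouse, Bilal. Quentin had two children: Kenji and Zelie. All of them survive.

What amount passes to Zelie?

Bilal takes one-fifth of €337,500 = €67,500. The remaining €270,000 passes to the descendants.
The descendants' portion (€270,000) is divided into 2 shares of €135,000: Kenji and Zelie each take €135,000.

Zelie receives €135,000.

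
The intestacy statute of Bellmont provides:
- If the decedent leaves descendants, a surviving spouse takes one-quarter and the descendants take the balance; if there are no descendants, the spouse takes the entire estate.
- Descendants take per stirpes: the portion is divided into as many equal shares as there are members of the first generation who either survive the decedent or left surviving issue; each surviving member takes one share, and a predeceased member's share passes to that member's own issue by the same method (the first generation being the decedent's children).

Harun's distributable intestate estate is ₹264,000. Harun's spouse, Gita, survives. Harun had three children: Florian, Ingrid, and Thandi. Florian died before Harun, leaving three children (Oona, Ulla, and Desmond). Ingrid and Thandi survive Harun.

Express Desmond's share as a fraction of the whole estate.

Desmond receives 1/12 of the estate.

Gita takes one-quarter of ₹264,000 = ₹66,000. The remaining ₹198,000 passes to the descendants.
The descendants' portion (₹198,000) is divided into 3 shares of ₹66,000: Ingrid and Thandi each take ₹66,000; Florian's ₹66,000 share passes to Florian's issue.
Florian's share (₹66,000) is divided into 3 shares of ₹22,000: Oona, Ulla, and Desmond each take ₹22,000.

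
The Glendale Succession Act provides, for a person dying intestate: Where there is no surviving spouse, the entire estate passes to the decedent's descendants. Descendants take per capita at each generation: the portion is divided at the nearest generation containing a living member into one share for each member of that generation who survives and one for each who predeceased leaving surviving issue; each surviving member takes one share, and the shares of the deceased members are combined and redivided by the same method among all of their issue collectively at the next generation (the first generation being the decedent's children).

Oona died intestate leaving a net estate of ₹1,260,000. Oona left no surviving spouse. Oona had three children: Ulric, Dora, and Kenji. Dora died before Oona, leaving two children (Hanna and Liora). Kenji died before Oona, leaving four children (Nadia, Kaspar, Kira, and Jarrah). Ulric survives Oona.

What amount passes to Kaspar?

The entire ₹1,260,000 passes to the descendants.
That amount (₹1,260,000) is divided at the children's generation into 3 shares of ₹420,000. Ulric takes ₹420,000. The 2 shares of the deceased (Dora and Kenji) are combined into a pool of ₹840,000.
That pool (₹840,000) is divided at the grandchildren's generation equally among Hanna, Liora, Nadia, Kaspar, Kira, and Jarrah: ₹140,000 each.

Kaspar receives ₹140,000.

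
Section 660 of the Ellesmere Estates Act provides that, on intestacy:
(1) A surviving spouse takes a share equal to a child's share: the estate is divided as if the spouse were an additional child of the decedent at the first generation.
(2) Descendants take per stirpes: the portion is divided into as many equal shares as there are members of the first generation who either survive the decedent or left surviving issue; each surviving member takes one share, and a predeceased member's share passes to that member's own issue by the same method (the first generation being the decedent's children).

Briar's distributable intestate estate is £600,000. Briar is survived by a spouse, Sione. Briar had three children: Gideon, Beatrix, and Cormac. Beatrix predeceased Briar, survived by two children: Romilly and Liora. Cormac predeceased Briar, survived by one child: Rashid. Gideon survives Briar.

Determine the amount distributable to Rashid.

Rashid receives £150,000.

The spouse counts as an additional share at the children's level, so there are 4 primary shares of £150,000. Sione takes one such share (£150,000).
The children's combined portion (£450,000) is divided into 3 shares of £150,000: Gideon takes £150,000; Beatrix's £150,000 share passes to Beatrix's issue; Cormac's £150,000 share passes to Cormac's issue.
Beatrix's share (£150,000) is divided into 2 shares of £75,000: Romilly and Liora each take £75,000.
Cormac's share (£150,000) passes entirely to Rashid.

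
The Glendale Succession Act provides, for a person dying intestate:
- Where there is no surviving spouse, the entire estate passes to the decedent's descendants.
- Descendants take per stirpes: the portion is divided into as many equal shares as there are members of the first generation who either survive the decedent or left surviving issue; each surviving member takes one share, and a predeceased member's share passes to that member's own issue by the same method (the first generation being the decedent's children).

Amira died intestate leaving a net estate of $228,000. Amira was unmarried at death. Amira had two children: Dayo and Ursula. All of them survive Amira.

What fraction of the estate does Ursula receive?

The entire $228,000 passes to the descendants.
That amount ($228,000) is divided into 2 shares of $114,000: Dayo and Ursula each take $114,000.

Ursula receives 1/2 of the estate.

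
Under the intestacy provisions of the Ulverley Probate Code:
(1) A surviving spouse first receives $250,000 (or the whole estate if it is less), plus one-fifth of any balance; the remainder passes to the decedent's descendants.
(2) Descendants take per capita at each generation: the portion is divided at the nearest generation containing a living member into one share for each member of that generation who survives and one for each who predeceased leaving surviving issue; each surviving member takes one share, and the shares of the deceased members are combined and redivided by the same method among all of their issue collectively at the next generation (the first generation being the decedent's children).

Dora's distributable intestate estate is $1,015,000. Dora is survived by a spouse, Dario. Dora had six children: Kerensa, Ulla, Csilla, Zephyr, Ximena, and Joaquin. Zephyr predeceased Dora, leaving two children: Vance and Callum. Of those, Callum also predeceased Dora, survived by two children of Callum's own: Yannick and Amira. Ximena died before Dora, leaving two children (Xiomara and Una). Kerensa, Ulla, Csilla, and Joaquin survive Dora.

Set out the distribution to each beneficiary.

Dario first takes $250,000, leaving a balance of $765,000. Dario then takes one-fifth of the balance ($153,000), for a total of $403,000. The remaining $612,000 passes to the descendants.
The descendants' portion ($612,000) is divided at the children's generation into 6 shares of $102,000. Kerensa, Ulla, Csilla, and Joaquin each take $102,000. The 2 shares of the deceased (Zephyr and Ximena) are combined into a pool of $204,000.
That pool ($204,000) is divided at the grandchildren's generation into 4 shares of $51,000. Vance, Xiomara, and Una each take $51,000. The remaining share for the deceased Callum ($51,000) is carried to the next generation.
That pool ($51,000) is divided at the great-grandchildren's generation equally among Yannick and Amira: $25,500 each.

Dario: $403,000; Kerensa: $102,000; Ulla: $102,000; Csilla: $102,000; Vance: $51,000; Yannick: $25,500; Amira: $25,500; Xiomara: $51,000; Una: $51,000; Joaquin: $102,000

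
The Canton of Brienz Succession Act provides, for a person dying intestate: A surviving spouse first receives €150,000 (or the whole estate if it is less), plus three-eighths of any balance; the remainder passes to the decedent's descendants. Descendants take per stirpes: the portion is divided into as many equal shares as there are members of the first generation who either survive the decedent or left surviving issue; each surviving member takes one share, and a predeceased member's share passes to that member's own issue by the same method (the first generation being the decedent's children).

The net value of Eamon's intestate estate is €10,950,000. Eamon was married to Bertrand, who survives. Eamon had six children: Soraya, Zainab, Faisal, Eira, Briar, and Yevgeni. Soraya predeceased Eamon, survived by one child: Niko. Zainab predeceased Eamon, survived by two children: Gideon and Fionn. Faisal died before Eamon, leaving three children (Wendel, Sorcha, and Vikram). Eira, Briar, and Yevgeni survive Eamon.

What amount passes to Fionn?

Fionn receives €562,500.

Bertrand first takes €150,000, leaving a balance of €10,800,000. Bertrand then takes three-eighths of the balance (€4,050,000), for a total of €4,200,000. The remaining €6,750,000 passes to the descendants.
The descendants' portion (€6,750,000) is divided into 6 shares of €1,125,000: Eira, Briar, and Yevgeni each take €1,125,000; Soraya's €1,125,000 share passes to Soraya's issue; Zainab's €1,125,000 share passes to Zainab's issue; Faisal's €1,125,000 share passes to Faisal's issue.
Soraya's share (€1,125,000) passes entirely to Niko.
Zainab's share (€1,125,000) is divided into 2 shares of €562,500: Gideon and Fionn each take €562,500.
Faisal's share (€1,125,000) is divided into 3 shares of €375,000: Wendel, Sorcha, and Vikram each take €375,000.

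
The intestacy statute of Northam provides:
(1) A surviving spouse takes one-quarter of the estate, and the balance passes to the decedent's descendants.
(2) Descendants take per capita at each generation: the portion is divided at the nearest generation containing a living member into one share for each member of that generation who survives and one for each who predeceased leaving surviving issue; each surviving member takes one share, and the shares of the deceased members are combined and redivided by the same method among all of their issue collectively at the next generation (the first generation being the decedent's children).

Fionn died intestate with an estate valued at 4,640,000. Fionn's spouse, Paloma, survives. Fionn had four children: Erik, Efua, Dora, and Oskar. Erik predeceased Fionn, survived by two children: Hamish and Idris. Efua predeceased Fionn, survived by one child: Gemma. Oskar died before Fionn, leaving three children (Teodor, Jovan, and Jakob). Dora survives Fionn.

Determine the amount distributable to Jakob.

Jakob receives 435,000.

Paloma takes one-quarter of 4,640,000 = 1,160,000. The remaining 3,480,000 passes to the descendants.
The descendants' portion (3,480,000) is divided at the children's generation into 4 shares of 870,000. Dora takes 870,000. The 3 shares of the deceased (Erik, Efua, and Oskar) are combined into a pool of 2,610,000.
That pool (2,610,000) is divided at the grandchildren's generation equally among Hamish, Idris, Gemma, Teodor, Jovan, and Jakob: 435,000 each.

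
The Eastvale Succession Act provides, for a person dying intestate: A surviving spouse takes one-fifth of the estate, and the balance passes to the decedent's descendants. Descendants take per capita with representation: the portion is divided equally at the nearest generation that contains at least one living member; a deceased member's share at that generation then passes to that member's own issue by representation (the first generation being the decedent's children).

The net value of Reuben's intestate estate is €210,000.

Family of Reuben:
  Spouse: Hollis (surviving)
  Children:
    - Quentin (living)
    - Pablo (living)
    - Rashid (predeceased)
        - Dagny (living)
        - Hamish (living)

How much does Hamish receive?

Hollis takes one-fifth of €210,000 = €42,000. The remaining €168,000 passes to the descendants.
The descendants' portion (€168,000) is divided into 3 shares of €56,000: Quentin and Pablo each take €56,000; Rashid's €56,000 share passes to Rashid's issue.
Rashid's share (€56,000) is divided into 2 shares of €28,000: Dagny and Hamish each take €28,000.

Hamish receives €28,000.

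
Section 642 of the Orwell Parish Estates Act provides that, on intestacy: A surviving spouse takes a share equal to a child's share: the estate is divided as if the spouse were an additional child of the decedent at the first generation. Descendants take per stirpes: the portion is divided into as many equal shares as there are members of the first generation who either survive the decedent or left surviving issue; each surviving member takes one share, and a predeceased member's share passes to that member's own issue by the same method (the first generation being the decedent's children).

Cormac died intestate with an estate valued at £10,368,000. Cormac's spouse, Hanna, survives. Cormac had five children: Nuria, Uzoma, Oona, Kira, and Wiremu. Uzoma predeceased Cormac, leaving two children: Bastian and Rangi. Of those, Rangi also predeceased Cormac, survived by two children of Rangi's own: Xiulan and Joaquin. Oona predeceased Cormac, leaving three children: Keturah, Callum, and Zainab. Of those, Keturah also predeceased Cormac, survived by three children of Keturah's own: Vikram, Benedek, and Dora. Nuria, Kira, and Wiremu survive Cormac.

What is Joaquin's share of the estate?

The spouse counts as an additional share at the children's level, so there are 6 primary shares of £1,728,000. Hanna takes one such share (£1,728,000).
The children's combined portion (£8,640,000) is divided into 5 shares of £1,728,000: Nuria, Kira, and Wiremu each take £1,728,000; Uzoma's £1,728,000 share passes to Uzoma's issue; Oona's £1,728,000 share passes to Oona's issue.
Uzoma's share (£1,728,000) is divided into 2 shares of £864,000: Bastian takes £864,000; Rangi's £864,000 share passes to Rangi's issue.
Rangi's share (£864,000) is divided into 2 shares of £432,000: Xiulan and Joaquin each take £432,000.
Oona's share (£1,728,000) is divided into 3 shares of £576,000: Callum and Zainab each take £576,000; Keturah's £576,000 share passes to Keturah's issue.
Keturah's share (£576,000) is divided into 3 shares of £192,000: Vikram, Benedek, and Dora each take £192,000.

Joaquin receives £432,000.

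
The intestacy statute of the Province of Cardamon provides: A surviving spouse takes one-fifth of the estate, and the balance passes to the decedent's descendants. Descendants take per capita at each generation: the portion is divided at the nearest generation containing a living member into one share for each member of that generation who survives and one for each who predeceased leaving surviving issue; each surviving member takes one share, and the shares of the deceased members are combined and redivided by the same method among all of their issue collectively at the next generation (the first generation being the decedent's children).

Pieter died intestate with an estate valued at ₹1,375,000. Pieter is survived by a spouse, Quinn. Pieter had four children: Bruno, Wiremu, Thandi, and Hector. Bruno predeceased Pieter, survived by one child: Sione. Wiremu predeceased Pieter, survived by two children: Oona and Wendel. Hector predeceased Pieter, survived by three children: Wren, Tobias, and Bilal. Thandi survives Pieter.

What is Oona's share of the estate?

Oona receives ₹137,500.

Quinn takes one-fifth of ₹1,375,000 = ₹275,000. The remaining ₹1,100,000 passes to the descendants.
The descendants' portion (₹1,100,000) is divided at the children's generation into 4 shares of ₹275,000. Thandi takes ₹275,000. The 3 shares of the deceased (Bruno, Wiremu, and Hector) are combined into a pool of ₹825,000.
That pool (₹825,000) is divided at the grandchildren's generation equally among Sione, Oona, Wendel, Wren, Tobias, and Bilal: ₹137,500 each.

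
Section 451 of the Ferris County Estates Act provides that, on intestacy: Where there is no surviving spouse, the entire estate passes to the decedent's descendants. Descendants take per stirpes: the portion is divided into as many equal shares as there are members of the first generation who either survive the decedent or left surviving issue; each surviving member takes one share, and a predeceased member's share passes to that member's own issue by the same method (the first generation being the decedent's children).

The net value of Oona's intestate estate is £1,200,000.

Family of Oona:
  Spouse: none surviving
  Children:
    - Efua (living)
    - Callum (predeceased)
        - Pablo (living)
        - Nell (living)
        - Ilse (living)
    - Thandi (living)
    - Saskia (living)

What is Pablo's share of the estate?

The entire £1,200,000 passes to the descendants.
That amount (£1,200,000) is divided into 4 shares of £300,000: Efua, Thandi, and Saskia each take £300,000; Callum's £300,000 share passes to Callum's issue.
Callum's share (£300,000) is divided into 3 shares of £100,000: Pablo, Nell, and Ilse each take £100,000.

Pablo receives £100,000.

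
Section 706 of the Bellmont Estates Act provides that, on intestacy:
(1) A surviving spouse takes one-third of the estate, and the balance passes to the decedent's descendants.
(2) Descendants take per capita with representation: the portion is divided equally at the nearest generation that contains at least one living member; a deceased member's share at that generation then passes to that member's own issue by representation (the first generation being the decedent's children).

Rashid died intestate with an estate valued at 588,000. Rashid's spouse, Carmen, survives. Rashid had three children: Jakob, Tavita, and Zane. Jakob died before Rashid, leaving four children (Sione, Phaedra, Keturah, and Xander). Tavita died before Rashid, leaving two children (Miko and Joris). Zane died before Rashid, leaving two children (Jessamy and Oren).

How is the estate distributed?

Carmen takes one-third of 588,000 = 196,000. The remaining 392,000 passes to the descendants.
No child survives, so the initial division is made at the grandchildren's generation.
The descendants' portion (392,000) is divided into 8 shares of 49,000: Sione, Phaedra, Keturah, Xander, Miko, Joris, Jessamy, and Oren each take 49,000.

Carmen: 196,000; Sione: 49,000; Phaedra: 49,000; Keturah: 49,000; Xander: 49,000; Miko: 49,000; Joris: 49,000; Jessamy: 49,000; Oren: 49,000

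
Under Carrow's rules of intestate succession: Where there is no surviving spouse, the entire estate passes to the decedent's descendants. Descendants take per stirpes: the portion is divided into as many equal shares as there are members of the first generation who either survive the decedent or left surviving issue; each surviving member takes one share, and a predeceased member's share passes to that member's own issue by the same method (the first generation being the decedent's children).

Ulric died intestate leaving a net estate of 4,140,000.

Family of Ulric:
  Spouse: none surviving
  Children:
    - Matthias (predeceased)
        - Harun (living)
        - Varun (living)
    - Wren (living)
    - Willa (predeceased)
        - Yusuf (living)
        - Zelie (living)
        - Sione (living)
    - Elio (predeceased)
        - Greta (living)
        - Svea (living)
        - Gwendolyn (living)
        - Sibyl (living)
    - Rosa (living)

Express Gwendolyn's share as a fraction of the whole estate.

Gwendolyn receives 1/20 of the estate.

The entire 4,140,000 passes to the descendants.
That amount (4,140,000) is divided into 5 shares of 828,000: Wren and Rosa each take 828,000; Matthias's 828,000 share passes to Matthias's issue; Willa's 828,000 share passes to Willa's issue; Elio's 828,000 share passes to Elio's issue.
Matthias's share (828,000) is divided into 2 shares of 414,000: Harun and Varun each take 414,000.
Willa's share (828,000) is divided into 3 shares of 276,000: Yusuf, Zelie, and Sione each take 276,000.
Elio's share (828,000) is divided into 4 shares of 207,000: Greta, Svea, Gwendolyn, and Sibyl each take 207,000.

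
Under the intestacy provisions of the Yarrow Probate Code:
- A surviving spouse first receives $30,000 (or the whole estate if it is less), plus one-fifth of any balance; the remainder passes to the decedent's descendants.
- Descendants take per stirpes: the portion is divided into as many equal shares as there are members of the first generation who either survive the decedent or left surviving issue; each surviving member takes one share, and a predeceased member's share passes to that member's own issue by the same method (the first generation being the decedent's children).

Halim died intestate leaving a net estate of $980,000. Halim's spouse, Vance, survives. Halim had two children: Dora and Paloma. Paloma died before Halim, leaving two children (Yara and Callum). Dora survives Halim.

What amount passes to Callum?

Callum receives $190,000.

Vance first takes $30,000, leaving a balance of $950,000. Vance then takes one-fifth of the balance ($190,000), for a total of $220,000. The remaining $760,000 passes to the descendants.
The descendants' portion ($760,000) is divided into 2 shares of $380,000: Dora takes $380,000; Paloma's $380,000 share passes to Paloma's issue.
Paloma's share ($380,000) is divided into 2 shares of $190,000: Yara and Callum each take $190,000.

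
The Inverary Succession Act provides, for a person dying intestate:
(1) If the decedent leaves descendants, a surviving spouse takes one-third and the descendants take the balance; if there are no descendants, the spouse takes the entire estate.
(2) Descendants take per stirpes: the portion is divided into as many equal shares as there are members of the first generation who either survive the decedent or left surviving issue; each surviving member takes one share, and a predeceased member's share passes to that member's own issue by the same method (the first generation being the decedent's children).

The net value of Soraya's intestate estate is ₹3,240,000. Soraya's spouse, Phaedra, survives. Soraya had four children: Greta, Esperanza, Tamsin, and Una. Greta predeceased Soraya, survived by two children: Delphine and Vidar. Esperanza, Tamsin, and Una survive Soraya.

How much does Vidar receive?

Vidar receives ₹270,000.

Phaedra takes one-third of ₹3,240,000 = ₹1,080,000. The remaining ₹2,160,000 passes to the descendants.
The descendants' portion (₹2,160,000) is divided into 4 shares of ₹540,000: Esperanza, Tamsin, and Una each take ₹540,000; Greta's ₹540,000 share passes to Greta's issue.
Greta's share (₹540,000) is divided into 2 shares of ₹270,000: Delphine and Vidar each take ₹270,000.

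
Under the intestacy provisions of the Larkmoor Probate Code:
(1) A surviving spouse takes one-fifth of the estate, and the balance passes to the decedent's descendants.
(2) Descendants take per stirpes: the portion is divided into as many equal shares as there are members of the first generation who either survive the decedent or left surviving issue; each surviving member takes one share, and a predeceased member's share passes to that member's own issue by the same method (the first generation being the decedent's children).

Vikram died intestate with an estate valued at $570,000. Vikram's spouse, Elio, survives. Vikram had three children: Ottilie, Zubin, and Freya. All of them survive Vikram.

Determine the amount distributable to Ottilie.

Elio takes one-fifth of $570,000 = $114,000. The remaining $456,000 passes to the descendants.
The descendants' portion ($456,000) is divided into 3 shares of $152,000: Ottilie, Zubin, and Freya each take $152,000.

Ottilie receives $152,000.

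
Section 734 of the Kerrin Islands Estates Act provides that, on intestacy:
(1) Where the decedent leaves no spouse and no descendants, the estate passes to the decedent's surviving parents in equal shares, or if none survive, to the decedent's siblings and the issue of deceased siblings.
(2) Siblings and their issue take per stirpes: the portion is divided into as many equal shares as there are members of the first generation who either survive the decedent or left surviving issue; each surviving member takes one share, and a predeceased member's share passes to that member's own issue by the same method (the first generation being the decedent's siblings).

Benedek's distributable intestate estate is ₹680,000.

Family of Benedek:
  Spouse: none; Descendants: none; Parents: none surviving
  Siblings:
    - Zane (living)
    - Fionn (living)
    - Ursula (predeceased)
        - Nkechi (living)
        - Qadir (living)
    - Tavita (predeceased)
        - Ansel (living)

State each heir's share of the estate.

Zane: ₹170,000; Fionn: ₹170,000; Nkechi: ₹85,000; Qadir: ₹85,000; Ansel: ₹170,000

The entire ₹680,000 passes to the siblings and their issue.
That amount (₹680,000) is divided into 4 shares of ₹170,000: Zane and Fionn each take ₹170,000; Ursula's ₹170,000 share passes to Ursula's issue; Tavita's ₹170,000 share passes to Tavita's issue.
Ursula's share (₹170,000) is divided into 2 shares of ₹85,000: Nkechi and Qadir each take ₹85,000.
Tavita's share (₹170,000) passes entirely to Ansel.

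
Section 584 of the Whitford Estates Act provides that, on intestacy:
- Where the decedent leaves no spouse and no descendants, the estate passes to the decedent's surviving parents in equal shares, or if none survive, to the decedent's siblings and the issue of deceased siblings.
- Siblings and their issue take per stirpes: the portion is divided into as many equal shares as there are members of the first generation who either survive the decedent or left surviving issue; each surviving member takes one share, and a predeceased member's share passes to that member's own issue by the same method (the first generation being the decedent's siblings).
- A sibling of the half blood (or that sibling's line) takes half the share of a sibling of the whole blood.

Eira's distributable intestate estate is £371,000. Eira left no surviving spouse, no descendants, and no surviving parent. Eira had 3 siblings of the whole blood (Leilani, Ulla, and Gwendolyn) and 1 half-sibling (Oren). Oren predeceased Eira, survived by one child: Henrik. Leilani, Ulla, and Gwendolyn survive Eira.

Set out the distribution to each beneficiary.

Leilani: £106,000; Henrik: £53,000; Ulla: £106,000; Gwendolyn: £106,000

The entire £371,000 passes to the siblings and their issue.
Counting each half-blood sibling's line as half a unit, there are 7/2 units in £371,000, so one unit is £106,000. Whole-blood lines (Leilani, Ulla, and Gwendolyn) take £106,000 each; half-blood lines (Oren) take £53,000 each.
Oren's share (£53,000) passes entirely to Henrik.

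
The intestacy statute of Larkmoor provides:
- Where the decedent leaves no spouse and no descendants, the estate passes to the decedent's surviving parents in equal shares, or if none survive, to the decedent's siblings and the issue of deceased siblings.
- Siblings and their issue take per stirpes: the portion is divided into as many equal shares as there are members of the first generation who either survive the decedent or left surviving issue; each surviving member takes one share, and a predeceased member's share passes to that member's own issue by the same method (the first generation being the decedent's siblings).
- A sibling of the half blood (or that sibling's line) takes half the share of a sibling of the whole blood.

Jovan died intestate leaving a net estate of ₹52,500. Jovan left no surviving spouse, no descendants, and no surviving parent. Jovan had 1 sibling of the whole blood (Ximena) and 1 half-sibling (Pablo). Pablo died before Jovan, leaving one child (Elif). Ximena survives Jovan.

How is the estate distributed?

Elif: ₹17,500; Ximena: ₹35,000

The entire ₹52,500 passes to the siblings and their issue.
Counting each half-blood sibling's line as half a unit, there are 3/2 units in ₹52,500, so one unit is ₹35,000. Whole-blood lines (Ximena) take ₹35,000 each; half-blood lines (Pablo) take ₹17,500 each.
Pablo's share (₹17,500) passes entirely to Elif.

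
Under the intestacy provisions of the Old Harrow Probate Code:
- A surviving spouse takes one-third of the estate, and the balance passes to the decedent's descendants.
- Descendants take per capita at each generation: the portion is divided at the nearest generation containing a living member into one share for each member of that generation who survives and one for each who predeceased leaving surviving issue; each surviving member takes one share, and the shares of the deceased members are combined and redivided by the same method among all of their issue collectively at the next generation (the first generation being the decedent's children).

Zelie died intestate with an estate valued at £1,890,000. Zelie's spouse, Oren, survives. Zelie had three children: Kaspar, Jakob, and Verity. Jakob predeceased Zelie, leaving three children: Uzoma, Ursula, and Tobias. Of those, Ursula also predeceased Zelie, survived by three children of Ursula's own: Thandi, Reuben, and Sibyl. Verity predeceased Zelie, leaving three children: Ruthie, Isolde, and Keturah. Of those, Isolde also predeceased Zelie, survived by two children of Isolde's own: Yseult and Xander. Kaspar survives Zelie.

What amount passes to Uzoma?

Oren takes one-third of £1,890,000 = £630,000. The remaining £1,260,000 passes to the descendants.
The descendants' portion (£1,260,000) is divided at the children's generation into 3 shares of £420,000. Kaspar takes £420,000. The 2 shares of the deceased (Jakob and Verity) are combined into a pool of £840,000.
That pool (£840,000) is divided at the grandchildren's generation into 6 shares of £140,000. Uzoma, Tobias, Ruthie, and Keturah each take £140,000. The 2 shares of the deceased (Ursula and Isolde) are combined into a pool of £280,000.
That pool (£280,000) is divided at the great-grandchildren's generation equally among Thandi, Reuben, Sibyl, Yseult, and Xander: £56,000 each.

Uzoma receives £140,000.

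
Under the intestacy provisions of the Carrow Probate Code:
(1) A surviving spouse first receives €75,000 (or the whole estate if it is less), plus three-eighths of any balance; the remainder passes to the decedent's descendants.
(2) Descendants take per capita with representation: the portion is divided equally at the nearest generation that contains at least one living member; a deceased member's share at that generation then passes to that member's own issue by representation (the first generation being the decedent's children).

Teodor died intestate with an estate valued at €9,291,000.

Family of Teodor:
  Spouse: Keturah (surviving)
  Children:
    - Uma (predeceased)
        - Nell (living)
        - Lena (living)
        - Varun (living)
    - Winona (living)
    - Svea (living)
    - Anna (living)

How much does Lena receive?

Keturah first takes €75,000, leaving a balance of €9,216,000. Keturah then takes three-eighths of the balance (€3,456,000), for a total of €3,531,000. The remaining €5,760,000 passes to the descendants.
The descendants' portion (€5,760,000) is divided into 4 shares of €1,440,000: Winona, Svea, and Anna each take €1,440,000; Uma's €1,440,000 share passes to Uma's issue.
Uma's share (€1,440,000) is divided into 3 shares of €480,000: Nell, Lena, and Varun each take €480,000.

Lena receives €480,000.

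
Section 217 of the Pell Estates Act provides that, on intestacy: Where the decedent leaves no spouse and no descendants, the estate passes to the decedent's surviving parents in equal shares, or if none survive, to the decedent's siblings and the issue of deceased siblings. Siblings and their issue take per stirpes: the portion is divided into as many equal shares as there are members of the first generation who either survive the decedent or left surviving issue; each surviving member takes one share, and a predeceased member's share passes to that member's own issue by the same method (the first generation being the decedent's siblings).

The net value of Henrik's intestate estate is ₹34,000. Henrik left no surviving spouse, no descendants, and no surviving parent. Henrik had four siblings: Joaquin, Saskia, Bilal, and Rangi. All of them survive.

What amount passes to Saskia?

Saskia receives ₹8,500.

The entire ₹34,000 passes to the siblings and their issue.
That amount (₹34,000) is divided into 4 shares of ₹8,500: Joaquin, Saskia, Bilal, and Rangi each take ₹8,500.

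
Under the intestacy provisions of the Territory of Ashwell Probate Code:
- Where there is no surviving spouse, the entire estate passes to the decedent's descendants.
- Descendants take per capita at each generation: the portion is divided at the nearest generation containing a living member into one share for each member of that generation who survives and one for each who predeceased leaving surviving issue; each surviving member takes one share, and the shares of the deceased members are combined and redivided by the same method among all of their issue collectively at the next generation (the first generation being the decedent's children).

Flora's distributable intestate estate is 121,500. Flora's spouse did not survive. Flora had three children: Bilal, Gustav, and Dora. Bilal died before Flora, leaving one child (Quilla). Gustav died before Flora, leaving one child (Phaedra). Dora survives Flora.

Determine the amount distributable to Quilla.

Quilla receives 40,500.

The entire 121,500 passes to the descendants.
That amount (121,500) is divided at the children's generation into 3 shares of 40,500. Dora takes 40,500. The 2 shares of the deceased (Bilal and Gustav) are combined into a pool of 81,000.
That pool (81,000) is divided at the grandchildren's generation equally among Quilla and Phaedra: 40,500 each.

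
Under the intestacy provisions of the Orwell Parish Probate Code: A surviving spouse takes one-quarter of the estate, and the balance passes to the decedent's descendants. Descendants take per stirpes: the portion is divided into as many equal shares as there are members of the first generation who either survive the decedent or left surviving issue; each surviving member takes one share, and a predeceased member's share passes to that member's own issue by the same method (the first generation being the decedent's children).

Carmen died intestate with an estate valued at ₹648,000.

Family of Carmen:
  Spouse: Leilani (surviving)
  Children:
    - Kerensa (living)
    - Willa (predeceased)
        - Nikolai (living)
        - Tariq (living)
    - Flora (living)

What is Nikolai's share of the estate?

Nikolai receives ₹81,000.

Leilani takes one-quarter of ₹648,000 = ₹162,000. The remaining ₹486,000 passes to the descendants.
The descendants' portion (₹486,000) is divided into 3 shares of ₹162,000: Kerensa and Flora each take ₹162,000; Willa's ₹162,000 share passes to Willa's issue.
Willa's share (₹162,000) is divided into 2 shares of ₹81,000: Nikolai and Tariq each take ₹81,000.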